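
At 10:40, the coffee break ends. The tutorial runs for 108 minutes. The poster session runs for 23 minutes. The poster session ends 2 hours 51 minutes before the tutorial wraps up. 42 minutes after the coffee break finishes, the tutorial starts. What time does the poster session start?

09:56

The tutorial starts at 10:40 + 42 min = 11:22.
The tutorial ends at 11:22 + 108 min = 13:10.
The poster session ends at 13:10 − 171 min = 10:19.
The poster session starts at 10:19 − 23 min = 09:56.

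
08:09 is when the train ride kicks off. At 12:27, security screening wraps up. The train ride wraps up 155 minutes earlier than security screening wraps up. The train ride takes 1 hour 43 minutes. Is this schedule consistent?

Yes

The train ride ends at 12:27 − 155 min = 09:52.
The train ride starts at 09:52 − 103 min = 08:09.
That matches the stated 08:09, so the schedule is consistent.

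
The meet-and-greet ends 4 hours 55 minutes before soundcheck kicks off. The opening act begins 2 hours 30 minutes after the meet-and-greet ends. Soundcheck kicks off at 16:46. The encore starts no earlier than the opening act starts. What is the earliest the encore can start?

The meet-and-greet ends at 16:46 − 295 min = 11:51.
The opening act starts at 11:51 + 150 min = 14:21.
The encore is bounded by the opening act, so the earliest it can start is 14:21.

14:21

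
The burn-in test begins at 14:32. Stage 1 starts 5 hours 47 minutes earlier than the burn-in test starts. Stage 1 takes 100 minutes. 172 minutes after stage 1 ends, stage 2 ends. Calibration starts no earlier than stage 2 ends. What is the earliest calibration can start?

Stage 1 starts at 14:32 − 347 min = 08:45.
Stage 1 ends at 08:45 + 100 min = 10:25.
Stage 2 ends at 10:25 + 172 min = 13:17.
Calibration is bounded by stage 2, so the earliest it can start is 13:17.

13:17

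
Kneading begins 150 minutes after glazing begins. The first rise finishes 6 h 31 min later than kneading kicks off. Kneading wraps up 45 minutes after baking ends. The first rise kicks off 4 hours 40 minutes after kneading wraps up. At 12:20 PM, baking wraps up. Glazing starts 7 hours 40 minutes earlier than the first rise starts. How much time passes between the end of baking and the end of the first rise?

6 hours 46 minutes

Kneading ends at 12:20 PM + 45 min = 1:05 PM.
The first rise starts at 1:05 PM + 280 min = 5:45 PM.
Glazing starts at 5:45 PM − 460 min = 10:05 AM.
Kneading starts at 10:05 AM + 150 min = 12:35 PM.
The first rise ends at 12:35 PM + 391 min = 7:06 PM.
From 12:20 PM to 7:06 PM is 6 hours 46 minutes.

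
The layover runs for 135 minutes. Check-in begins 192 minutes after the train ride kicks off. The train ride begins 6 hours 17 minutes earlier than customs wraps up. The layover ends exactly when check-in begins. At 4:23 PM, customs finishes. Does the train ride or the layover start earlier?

the train ride

The train ride starts at 4:23 PM − 377 min = 10:06 AM.
Check-in starts at 10:06 AM + 192 min = 1:18 PM.
So the layover ends at 1:18 PM.
The layover starts at 1:18 PM − 135 min = 11:03 AM.
The train ride starts at 10:06 AM and the layover starts at 11:03 AM, so the train ride is first.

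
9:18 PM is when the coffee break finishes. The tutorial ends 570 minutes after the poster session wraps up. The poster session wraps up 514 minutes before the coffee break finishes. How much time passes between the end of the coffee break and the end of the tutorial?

56 minutes

The poster session ends at 9:18 PM − 514 min = 12:44 PM.
The tutorial ends at 12:44 PM + 570 min = 10:14 PM.
From 9:18 PM to 10:14 PM is 56 minutes.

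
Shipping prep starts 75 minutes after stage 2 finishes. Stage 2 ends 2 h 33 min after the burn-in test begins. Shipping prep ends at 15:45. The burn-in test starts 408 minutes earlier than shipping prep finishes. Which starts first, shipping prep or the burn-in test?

the burn-in test

The burn-in test starts at 15:45 − 408 min = 08:57.
Stage 2 ends at 08:57 + 153 min = 11:30.
Shipping prep starts at 11:30 + 75 min = 12:45.
Shipping prep starts at 12:45 and the burn-in test starts at 08:57, so the burn-in test is first.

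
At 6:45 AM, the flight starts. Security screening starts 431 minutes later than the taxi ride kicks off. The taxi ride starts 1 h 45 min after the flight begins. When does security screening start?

The taxi ride starts at 6:45 AM + 105 min = 8:30 AM.
Security screening starts at 8:30 AM + 431 min = 3:41 PM.

3:41 PM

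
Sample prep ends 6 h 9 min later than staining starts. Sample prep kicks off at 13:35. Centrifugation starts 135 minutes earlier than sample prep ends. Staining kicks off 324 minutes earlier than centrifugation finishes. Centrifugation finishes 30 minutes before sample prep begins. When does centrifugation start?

Centrifugation ends at 13:35 − 30 min = 13:05.
Staining starts at 13:05 − 324 min = 07:41.
Sample prep ends at 07:41 + 369 min = 13:50.
Centrifugation starts at 13:50 − 135 min = 11:35.

11:35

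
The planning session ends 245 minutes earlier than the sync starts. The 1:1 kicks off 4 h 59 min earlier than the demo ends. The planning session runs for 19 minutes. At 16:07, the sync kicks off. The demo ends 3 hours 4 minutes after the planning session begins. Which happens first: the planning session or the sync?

The planning session ends at 16:07 − 245 min = 12:02.
The planning session starts at 12:02 − 19 min = 11:43.
The planning session starts at 11:43 and the sync starts at 16:07, so the planning session is first.

the planning session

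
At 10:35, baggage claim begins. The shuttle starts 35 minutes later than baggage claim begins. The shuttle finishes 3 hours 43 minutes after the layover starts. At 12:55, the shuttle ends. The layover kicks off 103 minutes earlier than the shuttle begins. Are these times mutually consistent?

No

The shuttle starts at 10:35 + 35 min = 11:10.
The layover starts at 11:10 − 103 min = 09:27.
The shuttle ends at 09:27 + 223 min = 13:10.
But the shuttle is also said to end at 12:55 — a 15-minute conflict.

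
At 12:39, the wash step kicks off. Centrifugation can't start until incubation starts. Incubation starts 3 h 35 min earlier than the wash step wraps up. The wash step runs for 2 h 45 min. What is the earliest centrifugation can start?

11:49

The wash step ends at 12:39 + 165 min = 15:24.
Incubation starts at 15:24 − 215 min = 11:49.
Centrifugation is bounded by incubation, so the earliest it can start is 11:49.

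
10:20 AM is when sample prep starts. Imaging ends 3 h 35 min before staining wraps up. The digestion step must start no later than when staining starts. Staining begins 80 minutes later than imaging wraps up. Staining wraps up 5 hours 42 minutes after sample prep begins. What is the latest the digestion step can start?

Staining ends at 10:20 AM + 342 min = 4:02 PM.
Imaging ends at 4:02 PM − 215 min = 12:27 PM.
Staining starts at 12:27 PM + 80 min = 1:47 PM.
The digestion step is bounded by staining, so the latest it can start is 1:47 PM.

1:47 PM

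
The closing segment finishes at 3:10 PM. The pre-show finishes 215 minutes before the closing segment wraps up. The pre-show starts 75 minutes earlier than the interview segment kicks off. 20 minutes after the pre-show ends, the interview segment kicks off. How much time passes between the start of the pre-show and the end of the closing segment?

The pre-show ends at 3:10 PM − 215 min = 11:35 AM.
The interview segment starts at 11:35 AM + 20 min = 11:55 AM.
The pre-show starts at 11:55 AM − 75 min = 10:40 AM.
From 10:40 AM to 3:10 PM is 4 h 30 min.

4 h 30 min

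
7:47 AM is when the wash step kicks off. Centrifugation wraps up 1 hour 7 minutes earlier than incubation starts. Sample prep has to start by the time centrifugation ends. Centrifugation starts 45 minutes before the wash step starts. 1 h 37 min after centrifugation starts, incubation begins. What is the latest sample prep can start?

7:32 AM

Centrifugation starts at 7:47 AM − 45 min = 7:02 AM.
Incubation starts at 7:02 AM + 97 min = 8:39 AM.
Centrifugation ends at 8:39 AM − 67 min = 7:32 AM.
Sample prep is bounded by centrifugation, so the latest it can start is 7:32 AM.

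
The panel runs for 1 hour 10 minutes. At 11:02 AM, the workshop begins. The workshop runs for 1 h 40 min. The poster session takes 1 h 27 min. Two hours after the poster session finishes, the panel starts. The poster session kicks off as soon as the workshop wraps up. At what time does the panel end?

The workshop ends at 11:02 AM + 100 min = 12:42 PM.
So the poster session starts at 12:42 PM.
The poster session ends at 12:42 PM + 87 min = 2:09 PM.
The panel starts at 2:09 PM + 120 min = 4:09 PM.
The panel ends at 4:09 PM + 70 min = 5:19 PM.

5:19 PM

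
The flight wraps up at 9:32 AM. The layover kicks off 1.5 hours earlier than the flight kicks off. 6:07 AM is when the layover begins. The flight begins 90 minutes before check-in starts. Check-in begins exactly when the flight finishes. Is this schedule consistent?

No

Check-in starts at 9:32 AM.
The flight starts at 9:32 AM − 90 min = 8:02 AM.
The layover starts at 8:02 AM − 90 min = 6:32 AM.
But the layover is also said to start at 6:07 AM — a 25-minute conflict.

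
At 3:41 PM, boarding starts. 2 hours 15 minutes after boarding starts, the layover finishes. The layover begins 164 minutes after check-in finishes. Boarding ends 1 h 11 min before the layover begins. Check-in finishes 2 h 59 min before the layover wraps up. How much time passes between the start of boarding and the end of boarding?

49 minutes

The layover ends at 3:41 PM + 135 min = 5:56 PM.
Check-in ends at 5:56 PM − 179 min = 2:57 PM.
The layover starts at 2:57 PM + 164 min = 5:41 PM.
Boarding ends at 5:41 PM − 71 min = 4:30 PM.
From 3:41 PM to 4:30 PM is 49 minutes.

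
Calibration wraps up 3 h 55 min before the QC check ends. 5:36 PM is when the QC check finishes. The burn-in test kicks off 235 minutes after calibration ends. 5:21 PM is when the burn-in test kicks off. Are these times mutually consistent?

Calibration ends at 5:36 PM − 235 min = 1:41 PM.
The burn-in test starts at 1:41 PM + 235 min = 5:36 PM.
But the burn-in test is also said to start at 5:21 PM — a 15-minute conflict.

No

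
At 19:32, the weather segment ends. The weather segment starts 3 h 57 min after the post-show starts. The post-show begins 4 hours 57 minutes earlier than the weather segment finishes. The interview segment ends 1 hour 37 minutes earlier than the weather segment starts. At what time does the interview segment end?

16:55

The post-show starts at 19:32 − 297 min = 14:35.
The weather segment starts at 14:35 + 237 min = 18:32.
The interview segment ends at 18:32 − 97 min = 16:55.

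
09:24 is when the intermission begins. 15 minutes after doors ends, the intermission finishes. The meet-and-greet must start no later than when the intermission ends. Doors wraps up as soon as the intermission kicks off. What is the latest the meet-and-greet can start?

09:39

Doors ends at 09:24.
The intermission ends at 09:24 + 15 min = 09:39.
The meet-and-greet is bounded by the intermission, so the latest it can start is 09:39.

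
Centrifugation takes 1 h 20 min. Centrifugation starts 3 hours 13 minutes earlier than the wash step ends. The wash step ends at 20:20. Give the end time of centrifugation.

Centrifugation starts at 20:20 − 193 min = 17:07.
Centrifugation ends at 17:07 + 80 min = 18:27.

18:27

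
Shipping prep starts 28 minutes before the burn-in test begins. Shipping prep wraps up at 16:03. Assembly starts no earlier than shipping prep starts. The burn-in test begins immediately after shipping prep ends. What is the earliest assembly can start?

15:35

The burn-in test starts at 16:03.
Shipping prep starts at 16:03 − 28 min = 15:35.
Assembly is bounded by shipping prep, so the earliest it can start is 15:35.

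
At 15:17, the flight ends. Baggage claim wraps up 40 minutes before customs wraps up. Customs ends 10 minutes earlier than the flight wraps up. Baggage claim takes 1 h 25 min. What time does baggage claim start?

Customs ends at 15:17 − 10 min = 15:07.
Baggage claim ends at 15:07 − 40 min = 14:27.
Baggage claim starts at 14:27 − 85 min = 13:02.

13:02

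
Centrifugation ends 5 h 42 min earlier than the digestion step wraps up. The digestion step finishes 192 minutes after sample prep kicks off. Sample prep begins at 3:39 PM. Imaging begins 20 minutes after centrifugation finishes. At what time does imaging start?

The digestion step ends at 3:39 PM + 192 min = 6:51 PM.
Centrifugation ends at 6:51 PM − 342 min = 1:09 PM.
Imaging starts at 1:09 PM + 20 min = 1:29 PM.

1:29 PM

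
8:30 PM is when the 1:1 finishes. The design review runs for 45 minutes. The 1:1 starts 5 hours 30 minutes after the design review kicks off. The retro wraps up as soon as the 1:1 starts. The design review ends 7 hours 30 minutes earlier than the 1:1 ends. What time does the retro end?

5:45 PM

The design review ends at 8:30 PM − 450 min = 1:00 PM.
The design review starts at 1:00 PM − 45 min = 12:15 PM.
The 1:1 starts at 12:15 PM + 330 min = 5:45 PM.
So the retro ends at 5:45 PM.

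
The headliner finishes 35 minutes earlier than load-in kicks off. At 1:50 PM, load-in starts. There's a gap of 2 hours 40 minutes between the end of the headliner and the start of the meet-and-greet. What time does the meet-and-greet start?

The headliner ends at 1:50 PM − 35 min = 1:15 PM.
The meet-and-greet starts at 1:15 PM + 160 min = 3:55 PM.

3:55 PM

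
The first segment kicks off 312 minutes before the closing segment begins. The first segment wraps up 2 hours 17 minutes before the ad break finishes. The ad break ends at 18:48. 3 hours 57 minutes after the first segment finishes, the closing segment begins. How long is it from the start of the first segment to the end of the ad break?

212 minutes

The first segment ends at 18:48 − 137 min = 16:31.
The closing segment starts at 16:31 + 237 min = 20:28.
The first segment starts at 20:28 − 312 min = 15:16.
From 15:16 to 18:48 is 212 minutes.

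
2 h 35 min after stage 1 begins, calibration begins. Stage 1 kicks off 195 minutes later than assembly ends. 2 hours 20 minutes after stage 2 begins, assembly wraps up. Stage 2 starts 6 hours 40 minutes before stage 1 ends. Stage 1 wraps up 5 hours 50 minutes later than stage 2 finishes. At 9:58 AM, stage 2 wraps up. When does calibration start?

5:18 PM

Stage 1 ends at 9:58 AM + 350 min = 3:48 PM.
Stage 2 starts at 3:48 PM − 400 min = 9:08 AM.
Assembly ends at 9:08 AM + 140 min = 11:28 AM.
Stage 1 starts at 11:28 AM + 195 min = 2:43 PM.
Calibration starts at 2:43 PM + 155 min = 5:18 PM.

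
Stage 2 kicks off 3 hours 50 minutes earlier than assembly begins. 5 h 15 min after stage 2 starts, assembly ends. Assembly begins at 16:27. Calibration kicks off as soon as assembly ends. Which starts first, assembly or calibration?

Stage 2 starts at 16:27 − 230 min = 12:37.
Assembly ends at 12:37 + 315 min = 17:52.
So calibration starts at 17:52.
Assembly starts at 16:27 and calibration starts at 17:52, so assembly is first.

assembly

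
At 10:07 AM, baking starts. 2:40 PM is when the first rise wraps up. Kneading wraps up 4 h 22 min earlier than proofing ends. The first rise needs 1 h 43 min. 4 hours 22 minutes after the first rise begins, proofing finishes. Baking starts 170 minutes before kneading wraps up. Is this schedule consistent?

Yes

The first rise starts at 2:40 PM − 103 min = 12:57 PM.
Proofing ends at 12:57 PM + 262 min = 5:19 PM.
Kneading ends at 5:19 PM − 262 min = 12:57 PM.
Baking starts at 12:57 PM − 170 min = 10:07 AM.
That matches the stated 10:07 AM, so the schedule is consistent.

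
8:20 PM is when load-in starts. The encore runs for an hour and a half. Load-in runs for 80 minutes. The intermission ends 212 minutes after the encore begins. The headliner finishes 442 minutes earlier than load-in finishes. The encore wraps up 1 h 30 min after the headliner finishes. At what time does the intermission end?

5:50 PM

Load-in ends at 8:20 PM + 80 min = 9:40 PM.
The headliner ends at 9:40 PM − 442 min = 2:18 PM.
The encore ends at 2:18 PM + 90 min = 3:48 PM.
The encore starts at 3:48 PM − 90 min = 2:18 PM.
The intermission ends at 2:18 PM + 212 min = 5:50 PM.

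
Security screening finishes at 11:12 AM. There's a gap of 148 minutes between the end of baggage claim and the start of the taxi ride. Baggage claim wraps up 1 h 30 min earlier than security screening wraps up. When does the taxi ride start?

Baggage claim ends at 11:12 AM − 90 min = 9:42 AM.
The taxi ride starts at 9:42 AM + 148 min = 12:10 PM.

12:10 PM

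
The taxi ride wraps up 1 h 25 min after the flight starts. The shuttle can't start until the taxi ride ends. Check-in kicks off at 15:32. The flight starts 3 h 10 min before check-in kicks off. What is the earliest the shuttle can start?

13:47

The flight starts at 15:32 − 190 min = 12:22.
The taxi ride ends at 12:22 + 85 min = 13:47.
The shuttle is bounded by the taxi ride, so the earliest it can start is 13:47.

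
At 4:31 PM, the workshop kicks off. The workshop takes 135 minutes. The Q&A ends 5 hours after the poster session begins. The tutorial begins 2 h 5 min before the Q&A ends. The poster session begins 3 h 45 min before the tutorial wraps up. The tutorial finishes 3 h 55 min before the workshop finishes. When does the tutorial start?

The workshop ends at 4:31 PM + 135 min = 6:46 PM.
The tutorial ends at 6:46 PM − 235 min = 2:51 PM.
The poster session starts at 2:51 PM − 225 min = 11:06 AM.
The Q&A ends at 11:06 AM + 300 min = 4:06 PM.
The tutorial starts at 4:06 PM − 125 min = 2:01 PM.

2:01 PM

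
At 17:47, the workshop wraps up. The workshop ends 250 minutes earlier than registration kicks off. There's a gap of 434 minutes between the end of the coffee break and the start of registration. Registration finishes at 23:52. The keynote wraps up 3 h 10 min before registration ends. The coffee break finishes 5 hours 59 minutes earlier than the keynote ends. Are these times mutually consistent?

Yes

The keynote ends at 23:52 − 190 min = 20:42.
The coffee break ends at 20:42 − 359 min = 14:43.
Registration starts at 14:43 + 434 min = 21:57.
The workshop ends at 21:57 − 250 min = 17:47.
That matches the stated 17:47, so the schedule is consistent.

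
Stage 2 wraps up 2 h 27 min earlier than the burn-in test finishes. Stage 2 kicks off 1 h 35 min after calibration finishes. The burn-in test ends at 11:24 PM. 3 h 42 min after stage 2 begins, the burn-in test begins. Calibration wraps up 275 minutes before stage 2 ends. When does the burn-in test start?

9:39 PM

Stage 2 ends at 11:24 PM − 147 min = 8:57 PM.
Calibration ends at 8:57 PM − 275 min = 4:22 PM.
Stage 2 starts at 4:22 PM + 95 min = 5:57 PM.
The burn-in test starts at 5:57 PM + 222 min = 9:39 PM.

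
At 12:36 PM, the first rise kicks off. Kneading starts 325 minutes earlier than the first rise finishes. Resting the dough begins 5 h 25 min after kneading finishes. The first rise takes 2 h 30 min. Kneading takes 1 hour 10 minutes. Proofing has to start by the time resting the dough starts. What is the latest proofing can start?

The first rise ends at 12:36 PM + 150 min = 3:06 PM.
Kneading starts at 3:06 PM − 325 min = 9:41 AM.
Kneading ends at 9:41 AM + 70 min = 10:51 AM.
Resting the dough starts at 10:51 AM + 325 min = 4:16 PM.
Proofing is bounded by resting the dough, so the latest it can start is 4:16 PM.

4:16 PM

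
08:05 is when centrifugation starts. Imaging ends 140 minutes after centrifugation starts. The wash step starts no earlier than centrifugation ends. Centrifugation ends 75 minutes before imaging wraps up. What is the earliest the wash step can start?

Imaging ends at 08:05 + 140 min = 10:25.
Centrifugation ends at 10:25 − 75 min = 09:10.
The wash step is bounded by centrifugation, so the earliest it can start is 09:10.

09:10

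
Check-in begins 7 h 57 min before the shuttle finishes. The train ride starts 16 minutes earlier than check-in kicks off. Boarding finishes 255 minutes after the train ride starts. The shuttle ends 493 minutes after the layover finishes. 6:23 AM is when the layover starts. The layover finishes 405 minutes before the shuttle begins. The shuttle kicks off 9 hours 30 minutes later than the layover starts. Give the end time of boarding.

1:23 PM

The shuttle starts at 6:23 AM + 570 min = 3:53 PM.
The layover ends at 3:53 PM − 405 min = 9:08 AM.
The shuttle ends at 9:08 AM + 493 min = 5:21 PM.
Check-in starts at 5:21 PM − 477 min = 9:24 AM.
The train ride starts at 9:24 AM − 16 min = 9:08 AM.
Boarding ends at 9:08 AM + 255 min = 1:23 PM.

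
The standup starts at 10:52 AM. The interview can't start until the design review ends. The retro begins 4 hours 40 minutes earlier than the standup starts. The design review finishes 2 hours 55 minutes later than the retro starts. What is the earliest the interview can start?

9:07 AM

The retro starts at 10:52 AM − 280 min = 6:12 AM.
The design review ends at 6:12 AM + 175 min = 9:07 AM.
The interview is bounded by the design review, so the earliest it can start is 9:07 AM.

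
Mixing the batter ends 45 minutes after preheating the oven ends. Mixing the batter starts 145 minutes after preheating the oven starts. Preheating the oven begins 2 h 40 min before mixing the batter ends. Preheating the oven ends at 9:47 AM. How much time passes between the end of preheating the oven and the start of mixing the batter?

Mixing the batter ends at 9:47 AM + 45 min = 10:32 AM.
Preheating the oven starts at 10:32 AM − 160 min = 7:52 AM.
Mixing the batter starts at 7:52 AM + 145 min = 10:17 AM.
From 9:47 AM to 10:17 AM is 0.5 hours.

0.5 hours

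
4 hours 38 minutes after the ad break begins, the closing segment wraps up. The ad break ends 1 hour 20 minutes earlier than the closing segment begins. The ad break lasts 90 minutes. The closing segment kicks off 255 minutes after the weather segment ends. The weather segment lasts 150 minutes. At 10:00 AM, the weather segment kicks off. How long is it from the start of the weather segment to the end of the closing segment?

8 hours 33 minutes

The weather segment ends at 10:00 AM + 150 min = 12:30 PM.
The closing segment starts at 12:30 PM + 255 min = 4:45 PM.
The ad break ends at 4:45 PM − 80 min = 3:25 PM.
The ad break starts at 3:25 PM − 90 min = 1:55 PM.
The closing segment ends at 1:55 PM + 278 min = 6:33 PM.
From 10:00 AM to 6:33 PM is 8 hours 33 minutes.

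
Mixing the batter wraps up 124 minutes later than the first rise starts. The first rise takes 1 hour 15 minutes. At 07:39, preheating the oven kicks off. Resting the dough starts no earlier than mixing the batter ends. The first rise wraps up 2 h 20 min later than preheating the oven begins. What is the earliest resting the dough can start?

The first rise ends at 07:39 + 140 min = 09:59.
The first rise starts at 09:59 − 75 min = 08:44.
Mixing the batter ends at 08:44 + 124 min = 10:48.
Resting the dough is bounded by mixing the batter, so the earliest it can start is 10:48.

10:48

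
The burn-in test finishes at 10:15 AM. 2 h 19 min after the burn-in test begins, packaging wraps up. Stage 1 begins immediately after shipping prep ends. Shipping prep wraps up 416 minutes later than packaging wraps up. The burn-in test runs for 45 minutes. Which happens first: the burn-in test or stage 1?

the burn-in test

The burn-in test starts at 10:15 AM − 45 min = 9:30 AM.
Packaging ends at 9:30 AM + 139 min = 11:49 AM.
Shipping prep ends at 11:49 AM + 416 min = 6:45 PM.
So stage 1 starts at 6:45 PM.
The burn-in test starts at 9:30 AM and stage 1 starts at 6:45 PM, so the burn-in test is first.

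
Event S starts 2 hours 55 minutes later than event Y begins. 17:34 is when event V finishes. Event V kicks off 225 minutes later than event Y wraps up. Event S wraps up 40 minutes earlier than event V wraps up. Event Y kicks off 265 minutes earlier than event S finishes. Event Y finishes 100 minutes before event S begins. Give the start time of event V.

Event S ends at 17:34 − 40 min = 16:54.
Event Y starts at 16:54 − 265 min = 12:29.
Event S starts at 12:29 + 175 min = 15:24.
Event Y ends at 15:24 − 100 min = 13:44.
Event V starts at 13:44 + 225 min = 17:29.

17:29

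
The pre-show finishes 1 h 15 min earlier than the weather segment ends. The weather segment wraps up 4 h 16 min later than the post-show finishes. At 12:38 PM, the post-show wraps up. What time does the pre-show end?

3:39 PM

The weather segment ends at 12:38 PM + 256 min = 4:54 PM.
The pre-show ends at 4:54 PM − 75 min = 3:39 PM.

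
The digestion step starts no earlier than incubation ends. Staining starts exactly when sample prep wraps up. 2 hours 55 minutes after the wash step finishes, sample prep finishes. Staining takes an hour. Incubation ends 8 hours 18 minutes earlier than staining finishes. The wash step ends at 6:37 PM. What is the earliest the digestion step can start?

2:14 PM

Sample prep ends at 6:37 PM + 175 min = 9:32 PM.
So staining starts at 9:32 PM.
Staining ends at 9:32 PM + 60 min = 10:32 PM.
Incubation ends at 10:32 PM − 498 min = 2:14 PM.
The digestion step is bounded by incubation, so the earliest it can start is 2:14 PM.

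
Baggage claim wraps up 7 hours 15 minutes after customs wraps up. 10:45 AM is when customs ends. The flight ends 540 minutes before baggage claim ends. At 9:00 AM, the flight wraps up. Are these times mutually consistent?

Baggage claim ends at 10:45 AM + 435 min = 6:00 PM.
The flight ends at 6:00 PM − 540 min = 9:00 AM.
That matches the stated 9:00 AM, so the schedule is consistent.

Yes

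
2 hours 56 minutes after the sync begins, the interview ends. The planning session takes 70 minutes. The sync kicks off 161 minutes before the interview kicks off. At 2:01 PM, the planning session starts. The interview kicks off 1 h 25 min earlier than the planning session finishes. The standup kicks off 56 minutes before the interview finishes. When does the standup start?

1:05 PM

The planning session ends at 2:01 PM + 70 min = 3:11 PM.
The interview starts at 3:11 PM − 85 min = 1:46 PM.
The sync starts at 1:46 PM − 161 min = 11:05 AM.
The interview ends at 11:05 AM + 176 min = 2:01 PM.
The standup starts at 2:01 PM − 56 min = 1:05 PM.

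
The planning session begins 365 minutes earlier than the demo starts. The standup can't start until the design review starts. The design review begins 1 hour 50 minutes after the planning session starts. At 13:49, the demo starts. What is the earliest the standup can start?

09:34

The planning session starts at 13:49 − 365 min = 07:44.
The design review starts at 07:44 + 110 min = 09:34.
The standup is bounded by the design review, so the earliest it can start is 09:34.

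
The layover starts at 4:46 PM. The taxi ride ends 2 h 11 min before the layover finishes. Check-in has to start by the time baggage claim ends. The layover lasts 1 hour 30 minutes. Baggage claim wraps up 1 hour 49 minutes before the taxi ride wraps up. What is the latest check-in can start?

2:16 PM

The layover ends at 4:46 PM + 90 min = 6:16 PM.
The taxi ride ends at 6:16 PM − 131 min = 4:05 PM.
Baggage claim ends at 4:05 PM − 109 min = 2:16 PM.
Check-in is bounded by baggage claim, so the latest it can start is 2:16 PM.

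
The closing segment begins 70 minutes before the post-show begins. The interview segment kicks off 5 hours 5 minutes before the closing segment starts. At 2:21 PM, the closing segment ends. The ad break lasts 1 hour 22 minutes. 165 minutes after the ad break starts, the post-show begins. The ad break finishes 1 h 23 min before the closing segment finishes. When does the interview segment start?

8:06 AM

The ad break ends at 2:21 PM − 83 min = 12:58 PM.
The ad break starts at 12:58 PM − 82 min = 11:36 AM.
The post-show starts at 11:36 AM + 165 min = 2:21 PM.
The closing segment starts at 2:21 PM − 70 min = 1:11 PM.
The interview segment starts at 1:11 PM − 305 min = 8:06 AM.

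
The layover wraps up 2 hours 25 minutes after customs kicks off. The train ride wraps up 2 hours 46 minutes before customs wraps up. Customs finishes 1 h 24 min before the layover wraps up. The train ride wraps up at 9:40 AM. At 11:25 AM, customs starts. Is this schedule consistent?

Yes

The layover ends at 11:25 AM + 145 min = 1:50 PM.
Customs ends at 1:50 PM − 84 min = 12:26 PM.
The train ride ends at 12:26 PM − 166 min = 9:40 AM.
That matches the stated 9:40 AM, so the schedule is consistent.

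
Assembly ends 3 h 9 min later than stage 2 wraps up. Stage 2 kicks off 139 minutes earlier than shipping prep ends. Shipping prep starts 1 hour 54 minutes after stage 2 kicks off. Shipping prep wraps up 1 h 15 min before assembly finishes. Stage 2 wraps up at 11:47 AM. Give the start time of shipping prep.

Assembly ends at 11:47 AM + 189 min = 2:56 PM.
Shipping prep ends at 2:56 PM − 75 min = 1:41 PM.
Stage 2 starts at 1:41 PM − 139 min = 11:22 AM.
Shipping prep starts at 11:22 AM + 114 min = 1:16 PM.

1:16 PM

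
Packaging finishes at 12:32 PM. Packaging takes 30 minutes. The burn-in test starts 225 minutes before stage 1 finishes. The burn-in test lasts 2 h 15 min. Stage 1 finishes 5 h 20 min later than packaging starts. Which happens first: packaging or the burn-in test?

packaging

Packaging starts at 12:32 PM − 30 min = 12:02 PM.
Stage 1 ends at 12:02 PM + 320 min = 5:22 PM.
The burn-in test starts at 5:22 PM − 225 min = 1:37 PM.
Packaging starts at 12:02 PM and the burn-in test starts at 1:37 PM, so packaging is first.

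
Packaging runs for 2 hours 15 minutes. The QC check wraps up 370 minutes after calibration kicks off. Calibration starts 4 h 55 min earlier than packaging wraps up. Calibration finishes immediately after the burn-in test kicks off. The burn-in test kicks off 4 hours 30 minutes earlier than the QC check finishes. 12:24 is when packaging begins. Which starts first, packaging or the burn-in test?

Packaging ends at 12:24 + 135 min = 14:39.
Calibration starts at 14:39 − 295 min = 09:44.
The QC check ends at 09:44 + 370 min = 15:54.
The burn-in test starts at 15:54 − 270 min = 11:24.
Packaging starts at 12:24 and the burn-in test starts at 11:24, so the burn-in test is first.

the burn-in test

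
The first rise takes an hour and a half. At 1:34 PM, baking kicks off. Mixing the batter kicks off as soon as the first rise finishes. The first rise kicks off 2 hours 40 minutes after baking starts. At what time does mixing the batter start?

The first rise starts at 1:34 PM + 160 min = 4:14 PM.
The first rise ends at 4:14 PM + 90 min = 5:44 PM.
So mixing the batter starts at 5:44 PM.

5:44 PM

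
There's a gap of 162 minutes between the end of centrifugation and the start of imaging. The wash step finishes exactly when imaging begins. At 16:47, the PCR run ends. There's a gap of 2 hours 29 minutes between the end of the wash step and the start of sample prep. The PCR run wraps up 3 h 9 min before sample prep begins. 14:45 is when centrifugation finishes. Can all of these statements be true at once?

Imaging starts at 14:45 + 162 min = 17:27.
So the wash step ends at 17:27.
Sample prep starts at 17:27 + 149 min = 19:56.
The PCR run ends at 19:56 − 189 min = 16:47.
That matches the stated 16:47, so the schedule is consistent.

Yes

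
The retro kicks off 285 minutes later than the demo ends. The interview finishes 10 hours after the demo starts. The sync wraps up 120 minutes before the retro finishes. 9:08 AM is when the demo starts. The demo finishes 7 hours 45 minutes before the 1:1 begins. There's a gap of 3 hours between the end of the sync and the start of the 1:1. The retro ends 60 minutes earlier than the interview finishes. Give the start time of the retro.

The interview ends at 9:08 AM + 600 min = 7:08 PM.
The retro ends at 7:08 PM − 60 min = 6:08 PM.
The sync ends at 6:08 PM − 120 min = 4:08 PM.
The 1:1 starts at 4:08 PM + 180 min = 7:08 PM.
The demo ends at 7:08 PM − 465 min = 11:23 AM.
The retro starts at 11:23 AM + 285 min = 4:08 PM.

4:08 PM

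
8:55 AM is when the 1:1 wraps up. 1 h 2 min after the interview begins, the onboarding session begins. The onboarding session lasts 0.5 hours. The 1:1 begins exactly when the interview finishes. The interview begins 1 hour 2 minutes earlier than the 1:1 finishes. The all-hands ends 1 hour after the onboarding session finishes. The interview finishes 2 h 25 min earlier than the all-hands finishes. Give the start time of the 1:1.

The interview starts at 8:55 AM − 62 min = 7:53 AM.
The onboarding session starts at 7:53 AM + 62 min = 8:55 AM.
The onboarding session ends at 8:55 AM + 30 min = 9:25 AM.
The all-hands ends at 9:25 AM + 60 min = 10:25 AM.
The interview ends at 10:25 AM − 145 min = 8:00 AM.
So the 1:1 starts at 8:00 AM.

8:00 AM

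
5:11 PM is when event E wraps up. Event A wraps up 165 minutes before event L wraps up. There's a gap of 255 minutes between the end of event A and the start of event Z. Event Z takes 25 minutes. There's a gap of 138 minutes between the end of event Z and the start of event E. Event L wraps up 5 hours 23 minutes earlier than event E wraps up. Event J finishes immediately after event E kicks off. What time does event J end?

4:01 PM

Event L ends at 5:11 PM − 323 min = 11:48 AM.
Event A ends at 11:48 AM − 165 min = 9:03 AM.
Event Z starts at 9:03 AM + 255 min = 1:18 PM.
Event Z ends at 1:18 PM + 25 min = 1:43 PM.
Event E starts at 1:43 PM + 138 min = 4:01 PM.
So event J ends at 4:01 PM.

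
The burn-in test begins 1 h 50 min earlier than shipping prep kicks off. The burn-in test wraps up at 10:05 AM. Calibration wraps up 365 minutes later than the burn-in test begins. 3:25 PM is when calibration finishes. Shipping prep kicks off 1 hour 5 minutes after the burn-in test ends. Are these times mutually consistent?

Yes

Shipping prep starts at 10:05 AM + 65 min = 11:10 AM.
The burn-in test starts at 11:10 AM − 110 min = 9:20 AM.
Calibration ends at 9:20 AM + 365 min = 3:25 PM.
That matches the stated 3:25 PM, so the schedule is consistent.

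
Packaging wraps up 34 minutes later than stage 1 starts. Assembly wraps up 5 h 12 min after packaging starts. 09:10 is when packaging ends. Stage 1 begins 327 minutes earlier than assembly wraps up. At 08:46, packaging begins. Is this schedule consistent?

No

Assembly ends at 08:46 + 312 min = 13:58.
Stage 1 starts at 13:58 − 327 min = 08:31.
Packaging ends at 08:31 + 34 min = 09:05.
But packaging is also said to end at 09:10 — a 5-minute conflict.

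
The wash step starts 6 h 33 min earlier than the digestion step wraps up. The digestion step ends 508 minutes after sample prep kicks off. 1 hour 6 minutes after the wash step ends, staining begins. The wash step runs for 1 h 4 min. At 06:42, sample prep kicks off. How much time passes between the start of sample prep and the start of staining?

The digestion step ends at 06:42 + 508 min = 15:10.
The wash step starts at 15:10 − 393 min = 08:37.
The wash step ends at 08:37 + 64 min = 09:41.
Staining starts at 09:41 + 66 min = 10:47.
From 06:42 to 10:47 is 4 h 5 min.

4 h 5 min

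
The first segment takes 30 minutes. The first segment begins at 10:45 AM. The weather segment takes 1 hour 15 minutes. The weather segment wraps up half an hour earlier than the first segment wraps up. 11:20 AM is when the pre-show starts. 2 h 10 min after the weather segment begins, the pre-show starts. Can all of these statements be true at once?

The first segment ends at 10:45 AM + 30 min = 11:15 AM.
The weather segment ends at 11:15 AM − 30 min = 10:45 AM.
The weather segment starts at 10:45 AM − 75 min = 9:30 AM.
The pre-show starts at 9:30 AM + 130 min = 11:40 AM.
But the pre-show is also said to start at 11:20 AM — a 20-minute conflict.

No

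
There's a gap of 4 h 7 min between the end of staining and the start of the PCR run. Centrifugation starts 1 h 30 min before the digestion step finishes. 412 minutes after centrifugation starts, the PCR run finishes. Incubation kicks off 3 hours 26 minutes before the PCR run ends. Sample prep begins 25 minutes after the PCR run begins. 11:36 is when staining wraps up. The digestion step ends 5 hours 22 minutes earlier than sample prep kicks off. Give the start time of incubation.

12:42

The PCR run starts at 11:36 + 247 min = 15:43.
Sample prep starts at 15:43 + 25 min = 16:08.
The digestion step ends at 16:08 − 322 min = 10:46.
Centrifugation starts at 10:46 − 90 min = 09:16.
The PCR run ends at 09:16 + 412 min = 16:08.
Incubation starts at 16:08 − 206 min = 12:42.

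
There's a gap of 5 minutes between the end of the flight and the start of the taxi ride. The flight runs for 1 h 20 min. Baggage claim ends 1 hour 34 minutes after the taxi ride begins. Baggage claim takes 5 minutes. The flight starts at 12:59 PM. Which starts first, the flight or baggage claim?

The flight ends at 12:59 PM + 80 min = 2:19 PM.
The taxi ride starts at 2:19 PM + 5 min = 2:24 PM.
Baggage claim ends at 2:24 PM + 94 min = 3:58 PM.
Baggage claim starts at 3:58 PM − 5 min = 3:53 PM.
The flight starts at 12:59 PM and baggage claim starts at 3:53 PM, so the flight is first.

the flight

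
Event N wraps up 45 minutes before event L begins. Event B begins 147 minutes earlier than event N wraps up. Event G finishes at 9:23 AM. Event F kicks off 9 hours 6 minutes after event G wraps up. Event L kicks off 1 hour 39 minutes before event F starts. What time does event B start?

1:38 PM

Event F starts at 9:23 AM + 546 min = 6:29 PM.
Event L starts at 6:29 PM − 99 min = 4:50 PM.
Event N ends at 4:50 PM − 45 min = 4:05 PM.
Event B starts at 4:05 PM − 147 min = 1:38 PM.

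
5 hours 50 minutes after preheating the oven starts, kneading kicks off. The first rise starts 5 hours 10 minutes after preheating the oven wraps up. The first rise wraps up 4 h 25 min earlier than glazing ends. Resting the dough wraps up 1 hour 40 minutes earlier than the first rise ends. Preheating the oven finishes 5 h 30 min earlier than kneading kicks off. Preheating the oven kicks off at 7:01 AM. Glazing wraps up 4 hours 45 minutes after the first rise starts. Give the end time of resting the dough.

Kneading starts at 7:01 AM + 350 min = 12:51 PM.
Preheating the oven ends at 12:51 PM − 330 min = 7:21 AM.
The first rise starts at 7:21 AM + 310 min = 12:31 PM.
Glazing ends at 12:31 PM + 285 min = 5:16 PM.
The first rise ends at 5:16 PM − 265 min = 12:51 PM.
Resting the dough ends at 12:51 PM − 100 min = 11:11 AM.

11:11 AM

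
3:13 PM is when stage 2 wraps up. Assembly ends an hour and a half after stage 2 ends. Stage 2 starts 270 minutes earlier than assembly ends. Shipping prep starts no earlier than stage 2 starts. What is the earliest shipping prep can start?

12:13 PM

Assembly ends at 3:13 PM + 90 min = 4:43 PM.
Stage 2 starts at 4:43 PM − 270 min = 12:13 PM.
Shipping prep is bounded by stage 2, so the earliest it can start is 12:13 PM.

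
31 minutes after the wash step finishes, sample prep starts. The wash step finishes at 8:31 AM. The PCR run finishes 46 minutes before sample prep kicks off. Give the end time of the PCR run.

Sample prep starts at 8:31 AM + 31 min = 9:02 AM.
The PCR run ends at 9:02 AM − 46 min = 8:16 AM.

8:16 AM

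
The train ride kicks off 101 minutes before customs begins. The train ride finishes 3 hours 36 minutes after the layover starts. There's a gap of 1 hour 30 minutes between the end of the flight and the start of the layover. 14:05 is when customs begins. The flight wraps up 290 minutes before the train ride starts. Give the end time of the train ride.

The train ride starts at 14:05 − 101 min = 12:24.
The flight ends at 12:24 − 290 min = 07:34.
The layover starts at 07:34 + 90 min = 09:04.
The train ride ends at 09:04 + 216 min = 12:40.

12:40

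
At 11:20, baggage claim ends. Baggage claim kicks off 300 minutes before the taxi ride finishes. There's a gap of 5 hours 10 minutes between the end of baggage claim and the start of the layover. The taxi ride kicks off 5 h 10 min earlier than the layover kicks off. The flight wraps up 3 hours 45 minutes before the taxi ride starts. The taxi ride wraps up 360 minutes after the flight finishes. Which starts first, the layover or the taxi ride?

The layover starts at 11:20 + 310 min = 16:30.
The taxi ride starts at 16:30 − 310 min = 11:20.
The layover starts at 16:30 and the taxi ride starts at 11:20, so the taxi ride is first.

the taxi ride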